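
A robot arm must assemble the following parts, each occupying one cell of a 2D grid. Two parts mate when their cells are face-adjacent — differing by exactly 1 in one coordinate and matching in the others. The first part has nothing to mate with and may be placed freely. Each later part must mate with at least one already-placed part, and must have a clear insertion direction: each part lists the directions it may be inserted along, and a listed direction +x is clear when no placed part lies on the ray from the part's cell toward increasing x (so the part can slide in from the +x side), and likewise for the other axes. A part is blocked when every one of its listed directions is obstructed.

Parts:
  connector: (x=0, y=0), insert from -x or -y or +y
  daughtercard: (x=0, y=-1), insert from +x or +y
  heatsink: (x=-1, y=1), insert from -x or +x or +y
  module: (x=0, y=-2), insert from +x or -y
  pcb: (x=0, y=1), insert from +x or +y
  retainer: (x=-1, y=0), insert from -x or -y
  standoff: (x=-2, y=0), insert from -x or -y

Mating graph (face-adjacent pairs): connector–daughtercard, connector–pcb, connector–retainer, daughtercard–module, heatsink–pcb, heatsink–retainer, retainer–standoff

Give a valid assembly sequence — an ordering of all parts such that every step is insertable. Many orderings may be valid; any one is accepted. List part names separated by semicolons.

daughtercard; connector; module; pcb; heatsink; retainer; standoff

1. daughtercard@(0, -1) [+x clear] — {daughtercard}
2. connector@(0, 0) [-x clear] — {connector, daughtercard}
3. module@(0, -2) [+x clear] — {connector, daughtercard, module}
4. pcb@(0, 1) [+x clear] — {connector, daughtercard, module, pcb}
5. heatsink@(-1, 1) [-x clear] — {connector, daughtercard, heatsink, module, pcb}
6. retainer@(-1, 0) [-x clear] — {connector, daughtercard, heatsink, module, pcb, retainer}
7. standoff@(-2, 0) [-x clear] — {connector, daughtercard, heatsink, module, pcb, retainer, standoff}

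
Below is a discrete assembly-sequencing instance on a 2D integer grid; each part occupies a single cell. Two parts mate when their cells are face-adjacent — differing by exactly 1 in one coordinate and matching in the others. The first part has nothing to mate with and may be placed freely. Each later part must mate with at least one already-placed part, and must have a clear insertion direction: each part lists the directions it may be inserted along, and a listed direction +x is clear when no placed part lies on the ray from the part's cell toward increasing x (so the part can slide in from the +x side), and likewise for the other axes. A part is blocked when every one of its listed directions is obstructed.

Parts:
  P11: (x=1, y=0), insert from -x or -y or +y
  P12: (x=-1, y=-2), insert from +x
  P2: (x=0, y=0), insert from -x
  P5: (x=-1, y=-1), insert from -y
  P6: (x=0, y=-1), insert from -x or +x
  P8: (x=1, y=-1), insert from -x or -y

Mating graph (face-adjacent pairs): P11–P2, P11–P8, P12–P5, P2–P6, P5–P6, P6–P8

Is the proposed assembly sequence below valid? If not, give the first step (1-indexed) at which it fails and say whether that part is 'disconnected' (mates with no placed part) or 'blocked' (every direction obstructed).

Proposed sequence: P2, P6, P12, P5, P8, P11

Invalid at step 3 (disconnected)

1. P2@(0, 0) [-x clear] — {P2}
2. P6@(0, -1) [-x clear] — {P2, P6}
3. P12@(-1, -2) — no placed neighbour ⇒ disconnected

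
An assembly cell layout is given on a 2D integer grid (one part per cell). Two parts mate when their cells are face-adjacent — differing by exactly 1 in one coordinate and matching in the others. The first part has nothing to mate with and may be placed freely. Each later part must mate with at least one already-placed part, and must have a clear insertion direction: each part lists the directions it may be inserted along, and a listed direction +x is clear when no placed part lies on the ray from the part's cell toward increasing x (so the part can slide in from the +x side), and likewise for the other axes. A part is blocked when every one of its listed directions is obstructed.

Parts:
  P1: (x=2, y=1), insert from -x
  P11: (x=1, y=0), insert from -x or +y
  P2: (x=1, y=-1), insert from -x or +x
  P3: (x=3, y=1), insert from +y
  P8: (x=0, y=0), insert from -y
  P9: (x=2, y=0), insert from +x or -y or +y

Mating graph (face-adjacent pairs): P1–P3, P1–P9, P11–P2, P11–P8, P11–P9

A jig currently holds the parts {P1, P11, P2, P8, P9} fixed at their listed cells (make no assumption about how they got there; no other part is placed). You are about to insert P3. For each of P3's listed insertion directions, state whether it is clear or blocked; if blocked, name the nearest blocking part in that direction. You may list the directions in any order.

+y: ray from P3(3, 1) has no placed part ⇒ clear

+y: clear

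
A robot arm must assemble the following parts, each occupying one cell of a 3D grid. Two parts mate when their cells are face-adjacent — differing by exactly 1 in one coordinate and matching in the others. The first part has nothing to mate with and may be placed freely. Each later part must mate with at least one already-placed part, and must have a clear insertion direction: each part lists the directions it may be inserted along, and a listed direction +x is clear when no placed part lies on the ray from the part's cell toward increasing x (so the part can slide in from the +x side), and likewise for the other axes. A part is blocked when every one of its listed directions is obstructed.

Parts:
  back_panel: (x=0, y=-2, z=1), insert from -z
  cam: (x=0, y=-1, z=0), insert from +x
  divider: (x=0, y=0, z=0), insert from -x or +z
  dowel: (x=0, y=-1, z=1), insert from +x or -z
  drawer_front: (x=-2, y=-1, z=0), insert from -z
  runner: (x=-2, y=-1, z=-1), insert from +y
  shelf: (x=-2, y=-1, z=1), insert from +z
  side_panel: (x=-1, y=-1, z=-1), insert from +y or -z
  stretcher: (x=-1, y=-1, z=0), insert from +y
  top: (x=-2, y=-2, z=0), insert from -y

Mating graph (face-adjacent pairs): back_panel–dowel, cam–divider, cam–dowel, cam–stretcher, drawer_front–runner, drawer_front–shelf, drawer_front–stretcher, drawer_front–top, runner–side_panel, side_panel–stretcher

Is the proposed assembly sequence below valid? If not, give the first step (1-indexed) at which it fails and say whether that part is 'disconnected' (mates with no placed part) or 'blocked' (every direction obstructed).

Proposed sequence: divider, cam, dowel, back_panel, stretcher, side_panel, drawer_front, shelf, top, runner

Valid

1. divider@(0, 0, 0) [-x clear] — {divider}
2. cam@(0, -1, 0) [+x clear] — {cam, divider}
3. dowel@(0, -1, 1) [+x clear] — {cam, divider, dowel}
4. back_panel@(0, -2, 1) [-z clear] — {back_panel, cam, divider, dowel}
5. stretcher@(-1, -1, 0) [+y clear] — {back_panel, cam, divider, dowel, stretcher}
6. side_panel@(-1, -1, -1) [+y clear] — {back_panel, cam, divider, dowel, side_panel, stretcher}
7. drawer_front@(-2, -1, 0) [-z clear] — {back_panel, cam, divider, dowel, drawer_front, side_panel, stretcher}
8. shelf@(-2, -1, 1) [+z clear] — {back_panel, cam, divider, dowel, drawer_front, shelf, side_panel, stretcher}
9. top@(-2, -2, 0) [-y clear] — {back_panel, cam, divider, dowel, drawer_front, shelf, side_panel, stretcher, top}
10. runner@(-2, -1, -1) [+y clear] — {back_panel, cam, divider, dowel, drawer_front, runner, shelf, side_panel, stretcher, top}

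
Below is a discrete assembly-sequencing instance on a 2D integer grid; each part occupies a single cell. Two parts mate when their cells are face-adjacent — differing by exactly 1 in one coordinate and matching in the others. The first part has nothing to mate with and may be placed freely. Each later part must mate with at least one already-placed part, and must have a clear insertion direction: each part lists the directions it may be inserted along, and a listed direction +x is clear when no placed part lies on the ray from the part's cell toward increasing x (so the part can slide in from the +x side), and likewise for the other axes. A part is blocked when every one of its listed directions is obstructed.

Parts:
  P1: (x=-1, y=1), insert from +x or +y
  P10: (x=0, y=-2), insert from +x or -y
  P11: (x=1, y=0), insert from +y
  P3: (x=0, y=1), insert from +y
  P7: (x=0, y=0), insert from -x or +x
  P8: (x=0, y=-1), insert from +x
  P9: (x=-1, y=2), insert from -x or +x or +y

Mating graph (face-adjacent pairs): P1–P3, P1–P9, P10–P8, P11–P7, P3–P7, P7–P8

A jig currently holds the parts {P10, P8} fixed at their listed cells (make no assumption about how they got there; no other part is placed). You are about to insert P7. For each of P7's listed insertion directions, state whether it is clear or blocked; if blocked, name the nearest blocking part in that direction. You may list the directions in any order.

+x: clear; -x: clear

-x: ray from P7(0, 0) has no placed part ⇒ clear
+x: ray from P7(0, 0) has no placed part ⇒ clear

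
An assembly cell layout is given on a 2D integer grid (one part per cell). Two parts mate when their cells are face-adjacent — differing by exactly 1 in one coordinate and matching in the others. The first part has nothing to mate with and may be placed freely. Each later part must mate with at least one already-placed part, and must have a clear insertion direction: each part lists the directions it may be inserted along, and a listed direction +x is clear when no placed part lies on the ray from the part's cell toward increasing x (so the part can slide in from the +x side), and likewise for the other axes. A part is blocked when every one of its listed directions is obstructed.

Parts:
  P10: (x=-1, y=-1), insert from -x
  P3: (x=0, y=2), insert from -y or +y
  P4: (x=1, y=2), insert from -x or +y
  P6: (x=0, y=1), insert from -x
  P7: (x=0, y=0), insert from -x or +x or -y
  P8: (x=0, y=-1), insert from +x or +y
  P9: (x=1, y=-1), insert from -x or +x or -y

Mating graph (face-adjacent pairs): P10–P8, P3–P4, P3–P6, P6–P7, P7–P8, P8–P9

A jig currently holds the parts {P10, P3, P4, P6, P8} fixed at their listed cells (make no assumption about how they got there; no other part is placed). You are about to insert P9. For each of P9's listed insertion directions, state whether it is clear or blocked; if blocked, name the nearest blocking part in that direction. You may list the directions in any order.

+x: clear; -x: blocked by P8; -y: clear

-x: nearest on ray is P8@(0, -1) ⇒ blocked
+x: ray from P9(1, -1) has no placed part ⇒ clear
-y: ray from P9(1, -1) has no placed part ⇒ clear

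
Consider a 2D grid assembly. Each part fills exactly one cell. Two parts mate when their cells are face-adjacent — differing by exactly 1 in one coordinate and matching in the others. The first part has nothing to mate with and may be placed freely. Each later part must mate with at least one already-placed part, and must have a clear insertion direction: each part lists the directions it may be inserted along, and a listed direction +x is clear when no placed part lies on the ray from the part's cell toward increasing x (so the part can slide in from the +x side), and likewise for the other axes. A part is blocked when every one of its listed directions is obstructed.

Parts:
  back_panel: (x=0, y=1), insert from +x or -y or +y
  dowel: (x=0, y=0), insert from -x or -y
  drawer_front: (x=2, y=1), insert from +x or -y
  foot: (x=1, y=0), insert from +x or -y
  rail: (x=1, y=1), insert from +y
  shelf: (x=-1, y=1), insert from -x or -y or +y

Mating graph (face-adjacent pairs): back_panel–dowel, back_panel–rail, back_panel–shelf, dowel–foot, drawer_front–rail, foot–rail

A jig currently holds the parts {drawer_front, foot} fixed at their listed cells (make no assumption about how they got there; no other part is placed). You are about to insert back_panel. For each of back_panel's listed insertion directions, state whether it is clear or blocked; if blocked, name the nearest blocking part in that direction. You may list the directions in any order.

+x: blocked by drawer_front; +y: clear; -y: clear

+x: nearest on ray is drawer_front@(2, 1) ⇒ blocked
-y: ray from back_panel(0, 1) has no placed part ⇒ clear
+y: ray from back_panel(0, 1) has no placed part ⇒ clear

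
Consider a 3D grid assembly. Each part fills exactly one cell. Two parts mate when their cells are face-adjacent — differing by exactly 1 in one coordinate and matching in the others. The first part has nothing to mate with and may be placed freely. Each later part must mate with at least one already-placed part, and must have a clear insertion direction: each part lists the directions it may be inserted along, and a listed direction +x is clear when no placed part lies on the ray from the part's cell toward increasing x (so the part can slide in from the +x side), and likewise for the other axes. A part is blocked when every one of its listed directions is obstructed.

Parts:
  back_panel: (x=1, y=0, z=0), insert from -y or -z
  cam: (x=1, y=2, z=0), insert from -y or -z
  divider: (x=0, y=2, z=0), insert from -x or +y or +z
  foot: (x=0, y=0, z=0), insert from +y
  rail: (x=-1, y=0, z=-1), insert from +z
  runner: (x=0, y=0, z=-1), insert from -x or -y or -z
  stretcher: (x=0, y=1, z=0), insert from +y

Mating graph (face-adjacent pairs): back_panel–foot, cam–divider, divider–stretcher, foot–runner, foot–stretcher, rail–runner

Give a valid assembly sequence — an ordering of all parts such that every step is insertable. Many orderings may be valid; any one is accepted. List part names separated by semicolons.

1. runner@(0, 0, -1) [-x clear] — {runner}
2. foot@(0, 0, 0) [+y clear] — {foot, runner}
3. stretcher@(0, 1, 0) [+y clear] — {foot, runner, stretcher}
4. rail@(-1, 0, -1) [+z clear] — {foot, rail, runner, stretcher}
5. divider@(0, 2, 0) [-x clear] — {divider, foot, rail, runner, stretcher}
6. back_panel@(1, 0, 0) [-y clear] — {back_panel, divider, foot, rail, runner, stretcher}
7. cam@(1, 2, 0) [-z clear] — {back_panel, cam, divider, foot, rail, runner, stretcher}

runner; foot; stretcher; rail; divider; back_panel; cam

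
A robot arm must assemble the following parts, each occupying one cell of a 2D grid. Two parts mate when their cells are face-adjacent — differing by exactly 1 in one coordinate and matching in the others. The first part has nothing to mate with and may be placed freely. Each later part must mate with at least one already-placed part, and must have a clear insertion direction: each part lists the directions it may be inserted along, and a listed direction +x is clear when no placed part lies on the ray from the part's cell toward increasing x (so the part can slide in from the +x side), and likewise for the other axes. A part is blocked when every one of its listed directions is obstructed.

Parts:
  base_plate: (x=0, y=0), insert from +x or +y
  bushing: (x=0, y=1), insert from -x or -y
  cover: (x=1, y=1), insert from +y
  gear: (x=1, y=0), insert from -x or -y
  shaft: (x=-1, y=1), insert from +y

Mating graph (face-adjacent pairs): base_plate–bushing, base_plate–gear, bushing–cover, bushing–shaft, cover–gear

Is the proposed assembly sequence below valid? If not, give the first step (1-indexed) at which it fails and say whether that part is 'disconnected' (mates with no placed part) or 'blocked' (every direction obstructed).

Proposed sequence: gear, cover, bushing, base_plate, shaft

1. gear@(1, 0) [-x clear] — {gear}
2. cover@(1, 1) [+y clear] — {cover, gear}
3. bushing@(0, 1) [-x clear] — {bushing, cover, gear}
4. base_plate@(0, 0) — +x/+y all obstructed ⇒ blocked

Invalid at step 4 (blocked)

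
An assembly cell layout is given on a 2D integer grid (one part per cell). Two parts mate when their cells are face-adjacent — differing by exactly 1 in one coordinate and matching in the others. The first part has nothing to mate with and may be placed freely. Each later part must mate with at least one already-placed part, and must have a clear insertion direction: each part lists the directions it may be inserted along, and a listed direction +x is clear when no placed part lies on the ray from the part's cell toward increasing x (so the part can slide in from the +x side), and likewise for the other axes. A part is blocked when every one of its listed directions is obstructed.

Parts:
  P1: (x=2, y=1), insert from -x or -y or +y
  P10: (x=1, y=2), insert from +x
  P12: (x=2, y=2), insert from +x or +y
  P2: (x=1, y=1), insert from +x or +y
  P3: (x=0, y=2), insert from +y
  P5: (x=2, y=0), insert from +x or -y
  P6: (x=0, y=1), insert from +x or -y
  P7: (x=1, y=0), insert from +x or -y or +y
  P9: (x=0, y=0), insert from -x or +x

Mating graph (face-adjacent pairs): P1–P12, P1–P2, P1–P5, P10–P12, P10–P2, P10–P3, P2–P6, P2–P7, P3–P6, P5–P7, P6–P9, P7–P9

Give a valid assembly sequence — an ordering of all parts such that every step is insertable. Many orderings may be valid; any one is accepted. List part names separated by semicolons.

1. P6@(0, 1) [+x clear] — {P6}
2. P3@(0, 2) [+y clear] — {P3, P6}
3. P10@(1, 2) [+x clear] — {P10, P3, P6}
4. P12@(2, 2) [+x clear] — {P10, P12, P3, P6}
5. P9@(0, 0) [-x clear] — {P10, P12, P3, P6, P9}
6. P7@(1, 0) [+x clear] — {P10, P12, P3, P6, P7, P9}
7. P2@(1, 1) [+x clear] — {P10, P12, P2, P3, P6, P7, P9}
8. P1@(2, 1) [-y clear] — {P1, P10, P12, P2, P3, P6, P7, P9}
9. P5@(2, 0) [+x clear] — {P1, P10, P12, P2, P3, P5, P6, P7, P9}

P6; P3; P10; P12; P9; P7; P2; P1; P5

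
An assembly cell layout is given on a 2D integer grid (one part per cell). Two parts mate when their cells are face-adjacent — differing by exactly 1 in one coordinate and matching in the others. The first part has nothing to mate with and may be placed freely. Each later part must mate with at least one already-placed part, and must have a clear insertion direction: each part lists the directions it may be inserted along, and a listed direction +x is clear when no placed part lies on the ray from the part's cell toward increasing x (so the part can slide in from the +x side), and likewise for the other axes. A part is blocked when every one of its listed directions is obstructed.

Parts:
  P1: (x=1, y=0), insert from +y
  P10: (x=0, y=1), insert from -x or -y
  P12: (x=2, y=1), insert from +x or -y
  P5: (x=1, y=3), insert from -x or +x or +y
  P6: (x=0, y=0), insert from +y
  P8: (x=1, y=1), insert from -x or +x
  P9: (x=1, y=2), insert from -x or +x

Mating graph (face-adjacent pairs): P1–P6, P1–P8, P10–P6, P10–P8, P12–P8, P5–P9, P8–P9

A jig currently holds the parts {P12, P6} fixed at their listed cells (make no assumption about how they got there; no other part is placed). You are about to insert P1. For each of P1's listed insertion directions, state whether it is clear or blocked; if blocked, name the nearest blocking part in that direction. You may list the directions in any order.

+y: ray from P1(1, 0) has no placed part ⇒ clear

+y: clear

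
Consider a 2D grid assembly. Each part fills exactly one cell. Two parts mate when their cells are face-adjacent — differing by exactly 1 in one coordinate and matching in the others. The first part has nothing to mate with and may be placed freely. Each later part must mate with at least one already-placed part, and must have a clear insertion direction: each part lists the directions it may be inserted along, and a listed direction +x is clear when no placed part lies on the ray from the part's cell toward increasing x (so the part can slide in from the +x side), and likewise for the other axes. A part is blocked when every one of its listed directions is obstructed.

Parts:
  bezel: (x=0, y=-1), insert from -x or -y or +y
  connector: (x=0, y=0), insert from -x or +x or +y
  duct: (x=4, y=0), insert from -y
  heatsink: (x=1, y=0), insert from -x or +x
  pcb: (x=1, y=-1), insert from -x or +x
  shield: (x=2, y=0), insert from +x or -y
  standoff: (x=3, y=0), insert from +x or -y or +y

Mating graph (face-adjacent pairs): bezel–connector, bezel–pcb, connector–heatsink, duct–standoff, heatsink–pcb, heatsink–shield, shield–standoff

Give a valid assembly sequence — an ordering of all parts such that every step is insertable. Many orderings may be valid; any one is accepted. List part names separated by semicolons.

standoff; duct; shield; heatsink; pcb; bezel; connector

1. standoff@(3, 0) [+x clear] — {standoff}
2. duct@(4, 0) [-y clear] — {duct, standoff}
3. shield@(2, 0) [-y clear] — {duct, shield, standoff}
4. heatsink@(1, 0) [-x clear] — {duct, heatsink, shield, standoff}
5. pcb@(1, -1) [-x clear] — {duct, heatsink, pcb, shield, standoff}
6. bezel@(0, -1) [-x clear] — {bezel, duct, heatsink, pcb, shield, standoff}
7. connector@(0, 0) [-x clear] — {bezel, connector, duct, heatsink, pcb, shield, standoff}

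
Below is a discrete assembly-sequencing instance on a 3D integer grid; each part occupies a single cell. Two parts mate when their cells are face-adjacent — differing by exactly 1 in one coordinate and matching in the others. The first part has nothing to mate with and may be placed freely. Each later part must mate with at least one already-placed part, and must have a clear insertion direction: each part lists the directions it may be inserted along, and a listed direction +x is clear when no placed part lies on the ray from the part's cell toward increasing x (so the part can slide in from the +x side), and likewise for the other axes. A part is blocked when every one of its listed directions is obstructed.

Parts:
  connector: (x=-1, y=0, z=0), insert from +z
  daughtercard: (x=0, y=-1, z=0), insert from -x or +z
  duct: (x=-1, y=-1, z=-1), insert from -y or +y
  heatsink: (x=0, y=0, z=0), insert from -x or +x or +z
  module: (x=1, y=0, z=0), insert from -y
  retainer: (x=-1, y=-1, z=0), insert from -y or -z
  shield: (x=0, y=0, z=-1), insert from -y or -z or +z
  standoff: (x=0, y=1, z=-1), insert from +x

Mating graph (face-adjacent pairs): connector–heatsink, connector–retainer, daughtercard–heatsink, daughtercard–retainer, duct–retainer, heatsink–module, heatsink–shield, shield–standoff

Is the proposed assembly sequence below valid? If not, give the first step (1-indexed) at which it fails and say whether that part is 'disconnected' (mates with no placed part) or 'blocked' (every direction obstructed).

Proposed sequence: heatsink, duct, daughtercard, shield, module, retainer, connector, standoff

1. heatsink@(0, 0, 0) [-x clear] — {heatsink}
2. duct@(-1, -1, -1) — no placed neighbour ⇒ disconnected

Invalid at step 2 (disconnected)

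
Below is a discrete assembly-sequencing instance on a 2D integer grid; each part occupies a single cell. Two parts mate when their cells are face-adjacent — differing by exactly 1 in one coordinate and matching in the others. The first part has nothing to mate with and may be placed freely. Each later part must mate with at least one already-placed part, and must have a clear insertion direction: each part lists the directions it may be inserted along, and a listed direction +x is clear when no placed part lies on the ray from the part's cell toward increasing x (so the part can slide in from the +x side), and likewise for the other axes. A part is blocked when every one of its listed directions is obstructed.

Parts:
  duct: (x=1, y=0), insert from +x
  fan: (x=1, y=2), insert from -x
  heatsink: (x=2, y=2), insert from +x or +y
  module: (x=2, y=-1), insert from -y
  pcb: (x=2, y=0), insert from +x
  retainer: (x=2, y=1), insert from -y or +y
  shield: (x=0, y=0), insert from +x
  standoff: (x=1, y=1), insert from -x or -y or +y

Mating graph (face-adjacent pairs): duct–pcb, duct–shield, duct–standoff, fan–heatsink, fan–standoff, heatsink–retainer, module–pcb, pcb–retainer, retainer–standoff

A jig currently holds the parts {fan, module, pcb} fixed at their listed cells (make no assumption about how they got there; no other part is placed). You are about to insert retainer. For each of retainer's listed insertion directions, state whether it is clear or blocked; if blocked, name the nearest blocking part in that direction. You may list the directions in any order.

+y: clear; -y: blocked by pcb

-y: nearest on ray is pcb@(2, 0) ⇒ blocked
+y: ray from retainer(2, 1) has no placed part ⇒ clear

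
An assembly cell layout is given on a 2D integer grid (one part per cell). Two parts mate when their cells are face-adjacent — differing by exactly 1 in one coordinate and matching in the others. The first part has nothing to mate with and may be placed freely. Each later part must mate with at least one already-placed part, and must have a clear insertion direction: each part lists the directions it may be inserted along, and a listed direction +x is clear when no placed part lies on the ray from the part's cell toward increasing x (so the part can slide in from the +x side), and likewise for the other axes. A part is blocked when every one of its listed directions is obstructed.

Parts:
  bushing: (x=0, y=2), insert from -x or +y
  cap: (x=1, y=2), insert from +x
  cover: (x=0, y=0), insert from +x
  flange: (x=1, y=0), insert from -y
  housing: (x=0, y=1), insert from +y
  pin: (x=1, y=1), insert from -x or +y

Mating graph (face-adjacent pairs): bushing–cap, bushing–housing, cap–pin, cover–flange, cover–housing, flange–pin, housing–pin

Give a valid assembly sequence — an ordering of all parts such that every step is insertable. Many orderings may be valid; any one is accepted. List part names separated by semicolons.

pin; housing; cover; flange; bushing; cap

1. pin@(1, 1) [-x clear] — {pin}
2. housing@(0, 1) [+y clear] — {housing, pin}
3. cover@(0, 0) [+x clear] — {cover, housing, pin}
4. flange@(1, 0) [-y clear] — {cover, flange, housing, pin}
5. bushing@(0, 2) [-x clear] — {bushing, cover, flange, housing, pin}
6. cap@(1, 2) [+x clear] — {bushing, cap, cover, flange, housing, pin}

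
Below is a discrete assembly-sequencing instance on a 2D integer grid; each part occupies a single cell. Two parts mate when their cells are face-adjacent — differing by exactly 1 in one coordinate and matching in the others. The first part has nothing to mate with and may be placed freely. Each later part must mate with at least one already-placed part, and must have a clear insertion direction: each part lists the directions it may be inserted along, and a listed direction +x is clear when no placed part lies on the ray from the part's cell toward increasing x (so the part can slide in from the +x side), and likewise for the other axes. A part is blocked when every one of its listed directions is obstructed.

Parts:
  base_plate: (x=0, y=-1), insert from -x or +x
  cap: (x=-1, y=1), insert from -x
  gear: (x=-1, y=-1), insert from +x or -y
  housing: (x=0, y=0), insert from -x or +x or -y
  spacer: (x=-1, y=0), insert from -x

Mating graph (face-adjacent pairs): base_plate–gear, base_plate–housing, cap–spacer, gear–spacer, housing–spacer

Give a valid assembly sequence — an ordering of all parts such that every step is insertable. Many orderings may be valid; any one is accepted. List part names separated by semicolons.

1. housing@(0, 0) [-x clear] — {housing}
2. base_plate@(0, -1) [-x clear] — {base_plate, housing}
3. spacer@(-1, 0) [-x clear] — {base_plate, housing, spacer}
4. cap@(-1, 1) [-x clear] — {base_plate, cap, housing, spacer}
5. gear@(-1, -1) [-y clear] — {base_plate, cap, gear, housing, spacer}

housing; base_plate; spacer; cap; gear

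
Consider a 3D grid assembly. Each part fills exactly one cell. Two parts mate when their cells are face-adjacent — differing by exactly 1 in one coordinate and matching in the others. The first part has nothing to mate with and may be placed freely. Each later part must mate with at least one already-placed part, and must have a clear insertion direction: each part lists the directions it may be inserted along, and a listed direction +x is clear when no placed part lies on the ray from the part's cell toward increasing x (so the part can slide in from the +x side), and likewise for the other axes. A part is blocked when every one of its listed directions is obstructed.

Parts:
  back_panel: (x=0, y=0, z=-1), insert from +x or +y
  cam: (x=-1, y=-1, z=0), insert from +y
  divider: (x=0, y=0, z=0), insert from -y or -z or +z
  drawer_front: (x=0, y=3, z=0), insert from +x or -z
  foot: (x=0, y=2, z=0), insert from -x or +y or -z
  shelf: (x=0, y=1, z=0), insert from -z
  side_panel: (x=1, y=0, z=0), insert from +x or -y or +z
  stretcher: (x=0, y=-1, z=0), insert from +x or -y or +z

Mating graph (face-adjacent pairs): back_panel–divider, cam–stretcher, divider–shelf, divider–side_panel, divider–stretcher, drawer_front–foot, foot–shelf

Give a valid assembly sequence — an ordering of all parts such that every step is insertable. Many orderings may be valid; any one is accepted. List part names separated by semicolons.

1. foot@(0, 2, 0) [-x clear] — {foot}
2. shelf@(0, 1, 0) [-z clear] — {foot, shelf}
3. divider@(0, 0, 0) [-y clear] — {divider, foot, shelf}
4. back_panel@(0, 0, -1) [+x clear] — {back_panel, divider, foot, shelf}
5. side_panel@(1, 0, 0) [+x clear] — {back_panel, divider, foot, shelf, side_panel}
6. stretcher@(0, -1, 0) [+x clear] — {back_panel, divider, foot, shelf, side_panel, stretcher}
7. cam@(-1, -1, 0) [+y clear] — {back_panel, cam, divider, foot, shelf, side_panel, stretcher}
8. drawer_front@(0, 3, 0) [+x clear] — {back_panel, cam, divider, drawer_front, foot, shelf, side_panel, stretcher}

foot; shelf; divider; back_panel; side_panel; stretcher; cam; drawer_front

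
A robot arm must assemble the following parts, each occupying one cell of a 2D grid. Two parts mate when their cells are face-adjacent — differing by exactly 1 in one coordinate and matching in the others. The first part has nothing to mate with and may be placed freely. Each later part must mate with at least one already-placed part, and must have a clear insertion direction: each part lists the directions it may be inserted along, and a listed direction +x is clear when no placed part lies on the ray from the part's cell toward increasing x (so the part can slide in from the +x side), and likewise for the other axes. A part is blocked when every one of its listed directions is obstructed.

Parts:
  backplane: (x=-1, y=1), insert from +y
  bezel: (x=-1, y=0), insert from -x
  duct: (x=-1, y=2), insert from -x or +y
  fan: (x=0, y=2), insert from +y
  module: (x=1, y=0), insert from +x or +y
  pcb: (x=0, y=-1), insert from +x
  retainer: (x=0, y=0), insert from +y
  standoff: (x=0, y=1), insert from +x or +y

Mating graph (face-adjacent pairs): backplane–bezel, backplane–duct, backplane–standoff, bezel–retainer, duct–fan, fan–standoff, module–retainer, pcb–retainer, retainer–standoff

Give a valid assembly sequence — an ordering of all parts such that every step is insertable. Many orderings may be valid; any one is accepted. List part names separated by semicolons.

bezel; retainer; backplane; duct; fan; standoff; module; pcb

1. bezel@(-1, 0) [-x clear] — {bezel}
2. retainer@(0, 0) [+y clear] — {bezel, retainer}
3. backplane@(-1, 1) [+y clear] — {backplane, bezel, retainer}
4. duct@(-1, 2) [-x clear] — {backplane, bezel, duct, retainer}
5. fan@(0, 2) [+y clear] — {backplane, bezel, duct, fan, retainer}
6. standoff@(0, 1) [+x clear] — {backplane, bezel, duct, fan, retainer, standoff}
7. module@(1, 0) [+x clear] — {backplane, bezel, duct, fan, module, retainer, standoff}
8. pcb@(0, -1) [+x clear] — {backplane, bezel, duct, fan, module, pcb, retainer, standoff}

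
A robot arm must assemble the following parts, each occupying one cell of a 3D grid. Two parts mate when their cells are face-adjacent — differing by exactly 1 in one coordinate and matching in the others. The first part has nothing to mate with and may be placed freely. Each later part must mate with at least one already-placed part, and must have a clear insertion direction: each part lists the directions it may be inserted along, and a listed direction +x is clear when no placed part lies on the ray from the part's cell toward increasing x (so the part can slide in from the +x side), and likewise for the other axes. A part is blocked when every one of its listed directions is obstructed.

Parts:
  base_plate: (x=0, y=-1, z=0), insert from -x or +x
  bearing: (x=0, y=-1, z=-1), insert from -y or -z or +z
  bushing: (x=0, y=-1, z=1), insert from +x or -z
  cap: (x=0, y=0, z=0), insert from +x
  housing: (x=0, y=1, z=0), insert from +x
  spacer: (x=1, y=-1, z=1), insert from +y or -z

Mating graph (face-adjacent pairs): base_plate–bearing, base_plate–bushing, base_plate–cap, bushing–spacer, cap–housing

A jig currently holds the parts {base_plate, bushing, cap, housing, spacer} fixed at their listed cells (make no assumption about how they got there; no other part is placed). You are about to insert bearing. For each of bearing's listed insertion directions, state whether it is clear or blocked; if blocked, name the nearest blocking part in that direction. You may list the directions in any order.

-y: ray from bearing(0, -1, -1) has no placed part ⇒ clear
-z: ray from bearing(0, -1, -1) has no placed part ⇒ clear
+z: nearest on ray is base_plate@(0, -1, 0) ⇒ blocked

+z: blocked by base_plate; -y: clear; -z: clear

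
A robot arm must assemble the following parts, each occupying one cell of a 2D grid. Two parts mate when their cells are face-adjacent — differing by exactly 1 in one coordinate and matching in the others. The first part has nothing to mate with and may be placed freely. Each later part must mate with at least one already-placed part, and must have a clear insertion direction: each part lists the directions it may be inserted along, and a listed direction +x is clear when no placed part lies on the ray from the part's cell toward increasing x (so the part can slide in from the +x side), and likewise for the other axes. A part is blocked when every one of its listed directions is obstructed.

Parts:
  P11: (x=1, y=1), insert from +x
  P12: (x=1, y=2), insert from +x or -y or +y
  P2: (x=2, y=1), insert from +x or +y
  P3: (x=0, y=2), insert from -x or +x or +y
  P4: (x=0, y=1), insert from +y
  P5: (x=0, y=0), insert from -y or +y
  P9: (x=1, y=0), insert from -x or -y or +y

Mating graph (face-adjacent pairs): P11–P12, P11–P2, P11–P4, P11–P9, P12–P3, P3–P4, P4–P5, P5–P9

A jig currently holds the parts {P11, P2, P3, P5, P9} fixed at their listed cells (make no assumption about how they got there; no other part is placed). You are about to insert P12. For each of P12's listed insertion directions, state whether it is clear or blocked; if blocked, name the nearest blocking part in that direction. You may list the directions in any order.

+x: clear; +y: clear; -y: blocked by P11

+x: ray from P12(1, 2) has no placed part ⇒ clear
-y: nearest on ray is P11@(1, 1) ⇒ blocked
+y: ray from P12(1, 2) has no placed part ⇒ clear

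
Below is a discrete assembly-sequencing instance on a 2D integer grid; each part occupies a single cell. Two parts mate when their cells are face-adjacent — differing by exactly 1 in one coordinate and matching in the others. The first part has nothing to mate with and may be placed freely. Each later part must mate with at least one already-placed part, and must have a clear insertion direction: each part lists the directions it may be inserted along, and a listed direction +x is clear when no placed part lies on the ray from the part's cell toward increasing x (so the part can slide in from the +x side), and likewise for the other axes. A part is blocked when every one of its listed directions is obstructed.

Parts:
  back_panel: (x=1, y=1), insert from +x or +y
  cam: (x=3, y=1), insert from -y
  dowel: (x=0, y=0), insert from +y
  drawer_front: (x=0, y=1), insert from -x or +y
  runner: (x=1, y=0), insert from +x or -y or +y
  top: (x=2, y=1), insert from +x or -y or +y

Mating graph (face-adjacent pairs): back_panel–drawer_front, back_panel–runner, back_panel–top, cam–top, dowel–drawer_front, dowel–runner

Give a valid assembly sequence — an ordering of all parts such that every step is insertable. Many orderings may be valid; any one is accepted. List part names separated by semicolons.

runner; dowel; back_panel; top; drawer_front; cam

1. runner@(1, 0) [+x clear] — {runner}
2. dowel@(0, 0) [+y clear] — {dowel, runner}
3. back_panel@(1, 1) [+x clear] — {back_panel, dowel, runner}
4. top@(2, 1) [+x clear] — {back_panel, dowel, runner, top}
5. drawer_front@(0, 1) [-x clear] — {back_panel, dowel, drawer_front, runner, top}
6. cam@(3, 1) [-y clear] — {back_panel, cam, dowel, drawer_front, runner, top}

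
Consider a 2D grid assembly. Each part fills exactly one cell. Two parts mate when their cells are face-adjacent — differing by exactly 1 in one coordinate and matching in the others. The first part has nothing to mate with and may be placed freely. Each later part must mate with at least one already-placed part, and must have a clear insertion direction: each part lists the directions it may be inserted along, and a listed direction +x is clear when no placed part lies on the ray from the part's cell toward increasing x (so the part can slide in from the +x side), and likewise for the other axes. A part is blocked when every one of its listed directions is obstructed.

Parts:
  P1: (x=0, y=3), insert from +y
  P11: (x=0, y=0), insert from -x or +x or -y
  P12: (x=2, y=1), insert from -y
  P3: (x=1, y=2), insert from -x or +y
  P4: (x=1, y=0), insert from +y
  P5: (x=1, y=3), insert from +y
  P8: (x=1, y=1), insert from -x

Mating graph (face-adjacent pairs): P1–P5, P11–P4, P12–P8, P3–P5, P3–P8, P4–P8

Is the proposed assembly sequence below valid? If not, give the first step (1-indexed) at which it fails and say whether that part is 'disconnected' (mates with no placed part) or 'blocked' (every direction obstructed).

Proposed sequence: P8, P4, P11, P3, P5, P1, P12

Invalid at step 2 (blocked)

1. P8@(1, 1) [-x clear] — {P8}
2. P4@(1, 0) — +y all obstructed ⇒ blocked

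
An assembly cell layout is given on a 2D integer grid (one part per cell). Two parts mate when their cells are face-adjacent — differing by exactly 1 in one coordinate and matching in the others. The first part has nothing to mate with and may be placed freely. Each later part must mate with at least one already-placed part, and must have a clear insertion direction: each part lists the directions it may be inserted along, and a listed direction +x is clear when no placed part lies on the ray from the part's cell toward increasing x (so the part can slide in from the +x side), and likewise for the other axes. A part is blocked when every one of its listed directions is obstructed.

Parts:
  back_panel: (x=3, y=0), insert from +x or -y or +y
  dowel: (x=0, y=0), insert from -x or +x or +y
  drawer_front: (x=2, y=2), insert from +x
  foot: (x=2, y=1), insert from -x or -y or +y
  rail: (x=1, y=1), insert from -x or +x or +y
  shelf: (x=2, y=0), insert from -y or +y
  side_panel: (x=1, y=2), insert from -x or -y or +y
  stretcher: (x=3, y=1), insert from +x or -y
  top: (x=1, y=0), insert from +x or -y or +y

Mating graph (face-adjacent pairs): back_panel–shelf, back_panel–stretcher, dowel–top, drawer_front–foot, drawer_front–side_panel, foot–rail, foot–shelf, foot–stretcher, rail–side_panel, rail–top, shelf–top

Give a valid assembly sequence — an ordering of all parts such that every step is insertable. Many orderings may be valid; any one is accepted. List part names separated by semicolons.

back_panel; stretcher; shelf; foot; rail; side_panel; top; dowel; drawer_front

1. back_panel@(3, 0) [+x clear] — {back_panel}
2. stretcher@(3, 1) [+x clear] — {back_panel, stretcher}
3. shelf@(2, 0) [-y clear] — {back_panel, shelf, stretcher}
4. foot@(2, 1) [-x clear] — {back_panel, foot, shelf, stretcher}
5. rail@(1, 1) [-x clear] — {back_panel, foot, rail, shelf, stretcher}
6. side_panel@(1, 2) [-x clear] — {back_panel, foot, rail, shelf, side_panel, stretcher}
7. top@(1, 0) [-y clear] — {back_panel, foot, rail, shelf, side_panel, stretcher, top}
8. dowel@(0, 0) [-x clear] — {back_panel, dowel, foot, rail, shelf, side_panel, stretcher, top}
9. drawer_front@(2, 2) [+x clear] — {back_panel, dowel, drawer_front, foot, rail, shelf, side_panel, stretcher, top}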